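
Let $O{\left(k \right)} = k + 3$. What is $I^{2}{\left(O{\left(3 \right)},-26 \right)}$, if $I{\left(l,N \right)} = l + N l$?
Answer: $22500$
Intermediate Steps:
$O{\left(k \right)} = 3 + k$
$I^{2}{\left(O{\left(3 \right)},-26 \right)} = \left(\left(3 + 3\right) \left(1 - 26\right)\right)^{2} = \left(6 \left(-25\right)\right)^{2} = \left(-150\right)^{2} = 22500$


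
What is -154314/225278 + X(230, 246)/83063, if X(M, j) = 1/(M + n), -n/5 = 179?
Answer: -4261913220154/6221828615905 ≈ -0.68499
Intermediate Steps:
n = -895 (n = -5*179 = -895)
X(M, j) = 1/(-895 + M) (X(M, j) = 1/(M - 895) = 1/(-895 + M))
-154314/225278 + X(230, 246)/83063 = -154314/225278 + 1/((-895 + 230)*83063) = -154314*1/225278 + (1/83063)/(-665) = -77157/112639 - 1/665*1/83063 = -77157/112639 - 1/55236895 = -4261913220154/6221828615905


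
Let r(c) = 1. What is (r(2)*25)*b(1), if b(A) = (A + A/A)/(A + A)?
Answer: 25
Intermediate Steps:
b(A) = (1 + A)/(2*A) (b(A) = (A + 1)/((2*A)) = (1 + A)*(1/(2*A)) = (1 + A)/(2*A))
(r(2)*25)*b(1) = (1*25)*((½)*(1 + 1)/1) = 25*((½)*1*2) = 25*1 = 25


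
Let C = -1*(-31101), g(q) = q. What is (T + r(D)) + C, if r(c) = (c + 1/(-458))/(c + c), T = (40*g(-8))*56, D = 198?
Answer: 2390702291/181368 ≈ 13182.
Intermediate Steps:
C = 31101
T = -17920 (T = (40*(-8))*56 = -320*56 = -17920)
r(c) = (-1/458 + c)/(2*c) (r(c) = (c - 1/458)/((2*c)) = (-1/458 + c)*(1/(2*c)) = (-1/458 + c)/(2*c))
(T + r(D)) + C = (-17920 + (1/916)*(-1 + 458*198)/198) + 31101 = (-17920 + (1/916)*(1/198)*(-1 + 90684)) + 31101 = (-17920 + (1/916)*(1/198)*90683) + 31101 = (-17920 + 90683/181368) + 31101 = -3250023877/181368 + 31101 = 2390702291/181368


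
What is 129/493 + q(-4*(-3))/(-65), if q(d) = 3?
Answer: 6906/32045 ≈ 0.21551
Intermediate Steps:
129/493 + q(-4*(-3))/(-65) = 129/493 + 3/(-65) = 129*(1/493) + 3*(-1/65) = 129/493 - 3/65 = 6906/32045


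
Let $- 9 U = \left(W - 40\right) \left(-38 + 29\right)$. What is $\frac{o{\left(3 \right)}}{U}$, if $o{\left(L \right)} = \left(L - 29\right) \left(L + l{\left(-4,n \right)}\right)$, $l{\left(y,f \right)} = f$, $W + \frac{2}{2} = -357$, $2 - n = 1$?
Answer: $\frac{52}{199} \approx 0.26131$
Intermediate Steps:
$n = 1$ ($n = 2 - 1 = 1$)
$W = -358$ ($W = -1 - 357 = -358$)
$o{\left(L \right)} = \left(1 + L\right) \left(-29 + L\right)$ ($o{\left(L \right)} = \left(L - 29\right) \left(L + 1\right) = \left(-29 + L\right) \left(1 + L\right) = \left(1 + L\right) \left(-29 + L\right)$)
$U = -398$ ($U = - \frac{\left(-358 - 40\right) \left(-38 + 29\right)}{9} = - \frac{\left(-398\right) \left(-9\right)}{9} = \left(- \frac{1}{9}\right) 3582 = -398$)
$\frac{o{\left(3 \right)}}{U} = \frac{-29 + 3^{2} - 84}{-398} = \left(-29 + 9 - 84\right) \left(- \frac{1}{398}\right) = \left(-104\right) \left(- \frac{1}{398}\right) = \frac{52}{199}$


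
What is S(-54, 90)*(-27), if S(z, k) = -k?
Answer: 2430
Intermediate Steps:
S(-54, 90)*(-27) = -1*90*(-27) = -90*(-27) = 2430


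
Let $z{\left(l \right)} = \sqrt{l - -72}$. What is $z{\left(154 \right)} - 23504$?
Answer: $-23504 + \sqrt{226} \approx -23489.0$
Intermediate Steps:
$z{\left(l \right)} = \sqrt{72 + l}$ ($z{\left(l \right)} = \sqrt{l + 72} = \sqrt{72 + l}$)
$z{\left(154 \right)} - 23504 = \sqrt{72 + 154} - 23504 = \sqrt{226} - 23504 = -23504 + \sqrt{226}$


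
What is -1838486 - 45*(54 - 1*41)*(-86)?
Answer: -1788176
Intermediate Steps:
-1838486 - 45*(54 - 1*41)*(-86) = -1838486 - 45*(54 - 41)*(-86) = -1838486 - 45*13*(-86) = -1838486 - 585*(-86) = -1838486 + 50310 = -1788176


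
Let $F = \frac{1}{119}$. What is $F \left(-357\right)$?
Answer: $-3$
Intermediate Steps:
$F = \frac{1}{119} \approx 0.0084034$
$F \left(-357\right) = \frac{1}{119} \left(-357\right) = -3$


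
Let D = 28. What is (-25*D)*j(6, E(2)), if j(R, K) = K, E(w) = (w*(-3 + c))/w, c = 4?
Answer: -700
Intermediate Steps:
E(w) = 1 (E(w) = (w*(-3 + 4))/w = (w*1)/w = w/w = 1)
(-25*D)*j(6, E(2)) = -25*28*1 = -700*1 = -700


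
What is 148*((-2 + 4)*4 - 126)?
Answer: -17464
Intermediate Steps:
148*((-2 + 4)*4 - 126) = 148*(2*4 - 126) = 148*(8 - 126) = 148*(-118) = -17464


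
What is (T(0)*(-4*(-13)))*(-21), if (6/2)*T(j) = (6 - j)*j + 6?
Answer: -2184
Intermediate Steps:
T(j) = 2 + j*(6 - j)/3 (T(j) = ((6 - j)*j + 6)/3 = (j*(6 - j) + 6)/3 = (6 + j*(6 - j))/3 = 2 + j*(6 - j)/3)
(T(0)*(-4*(-13)))*(-21) = ((2 + 2*0 - 1/3*0**2)*(-4*(-13)))*(-21) = ((2 + 0 - 1/3*0)*52)*(-21) = ((2 + 0 + 0)*52)*(-21) = (2*52)*(-21) = 104*(-21) = -2184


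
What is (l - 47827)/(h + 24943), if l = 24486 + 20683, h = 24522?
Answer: -2658/49465 ≈ -0.053735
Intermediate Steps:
l = 45169
(l - 47827)/(h + 24943) = (45169 - 47827)/(24522 + 24943) = -2658/49465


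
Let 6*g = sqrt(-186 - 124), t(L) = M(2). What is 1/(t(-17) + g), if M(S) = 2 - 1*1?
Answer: 18/173 - 3*I*sqrt(310)/173 ≈ 0.10405 - 0.30532*I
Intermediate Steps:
M(S) = 1 (M(S) = 2 - 1 = 1)
t(L) = 1
g = I*sqrt(310)/6 (g = sqrt(-186 - 124)/6 = sqrt(-310)/6 = (I*sqrt(310))/6 = I*sqrt(310)/6 ≈ 2.9345*I)
1/(t(-17) + g) = 1/(1 + I*sqrt(310)/6)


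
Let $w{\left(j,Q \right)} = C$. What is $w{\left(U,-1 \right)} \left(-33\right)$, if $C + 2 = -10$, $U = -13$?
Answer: $396$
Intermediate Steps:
$C = -12$ ($C = -2 - 10 = -12$)
$w{\left(j,Q \right)} = -12$
$w{\left(U,-1 \right)} \left(-33\right) = \left(-12\right) \left(-33\right) = 396$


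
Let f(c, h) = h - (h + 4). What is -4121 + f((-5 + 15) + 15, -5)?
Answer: -4125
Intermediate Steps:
f(c, h) = -4 (f(c, h) = h - (4 + h) = h + (-4 - h) = -4)
-4121 + f((-5 + 15) + 15, -5) = -4121 - 4 = -4125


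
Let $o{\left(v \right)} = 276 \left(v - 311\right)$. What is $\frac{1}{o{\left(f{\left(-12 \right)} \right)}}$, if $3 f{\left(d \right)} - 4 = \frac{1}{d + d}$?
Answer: $- \frac{6}{512831} \approx -1.17 \cdot 10^{-5}$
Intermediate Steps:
$f{\left(d \right)} = \frac{4}{3} + \frac{1}{6 d}$ ($f{\left(d \right)} = \frac{4}{3} + \frac{1}{3 \left(d + d\right)} = \frac{4}{3} + \frac{1}{3 \cdot 2 d} = \frac{4}{3} + \frac{\frac{1}{2} \frac{1}{d}}{3} = \frac{4}{3} + \frac{1}{6 d}$)
$o{\left(v \right)} = -85836 + 276 v$ ($o{\left(v \right)} = 276 \left(-311 + v\right) = -85836 + 276 v$)
$\frac{1}{o{\left(f{\left(-12 \right)} \right)}} = \frac{1}{-85836 + 276 \frac{1 + 8 \left(-12\right)}{6 \left(-12\right)}} = \frac{1}{-85836 + 276 \cdot \frac{1}{6} \left(- \frac{1}{12}\right) \left(1 - 96\right)} = \frac{1}{-85836 + 276 \cdot \frac{1}{6} \left(- \frac{1}{12}\right) \left(-95\right)} = \frac{1}{-85836 + 276 \cdot \frac{95}{72}} = \frac{1}{-85836 + \frac{2185}{6}} = \frac{1}{- \frac{512831}{6}} = - \frac{6}{512831}$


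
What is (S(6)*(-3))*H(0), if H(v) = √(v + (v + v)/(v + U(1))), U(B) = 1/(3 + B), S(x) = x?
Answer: 0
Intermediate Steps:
H(v) = √(v + 2*v/(¼ + v)) (H(v) = √(v + (v + v)/(v + 1/(3 + 1))) = √(v + (2*v)/(v + 1/4)) = √(v + (2*v)/(v + ¼)) = √(v + (2*v)/(¼ + v)) = √(v + 2*v/(¼ + v)))
(S(6)*(-3))*H(0) = (6*(-3))*√(0*(9 + 4*0)/(1 + 4*0)) = -18*√(0*(9 + 0)/(1 + 0)) = -18*√(0*9/1) = -18*√(0*1*9) = -18*√0 = -18*0 = 0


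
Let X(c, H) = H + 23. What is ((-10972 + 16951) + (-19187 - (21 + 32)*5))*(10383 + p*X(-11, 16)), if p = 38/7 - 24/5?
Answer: -4907715399/35 ≈ -1.4022e+8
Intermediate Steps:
X(c, H) = 23 + H
p = 22/35 (p = 38*(1/7) - 24*1/5 = 38/7 - 24/5 = 22/35 ≈ 0.62857)
((-10972 + 16951) + (-19187 - (21 + 32)*5))*(10383 + p*X(-11, 16)) = ((-10972 + 16951) + (-19187 - (21 + 32)*5))*(10383 + 22*(23 + 16)/35) = (5979 + (-19187 - 53*5))*(10383 + (22/35)*39) = (5979 + (-19187 - 1*265))*(10383 + 858/35) = (5979 + (-19187 - 265))*(364263/35) = (5979 - 19452)*(364263/35) = -13473*364263/35 = -4907715399/35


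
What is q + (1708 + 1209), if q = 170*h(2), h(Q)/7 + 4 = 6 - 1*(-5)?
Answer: 11247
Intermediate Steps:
h(Q) = 49 (h(Q) = -28 + 7*(6 - 1*(-5)) = -28 + 7*(6 + 5) = -28 + 7*11 = -28 + 77 = 49)
q = 8330 (q = 170*49 = 8330)
q + (1708 + 1209) = 8330 + (1708 + 1209) = 8330 + 2917 = 11247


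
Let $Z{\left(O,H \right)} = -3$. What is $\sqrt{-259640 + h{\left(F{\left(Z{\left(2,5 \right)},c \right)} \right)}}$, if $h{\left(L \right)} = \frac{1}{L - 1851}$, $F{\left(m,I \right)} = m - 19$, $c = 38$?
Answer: $\frac{3 i \sqrt{101205623937}}{1873} \approx 509.55 i$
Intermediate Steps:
$F{\left(m,I \right)} = -19 + m$
$h{\left(L \right)} = \frac{1}{-1851 + L}$
$\sqrt{-259640 + h{\left(F{\left(Z{\left(2,5 \right)},c \right)} \right)}} = \sqrt{-259640 + \frac{1}{-1851 - 22}} = \sqrt{-259640 + \frac{1}{-1873}} = \sqrt{-259640 - \frac{1}{1873}} = \sqrt{- \frac{486305721}{1873}} = \frac{3 i \sqrt{101205623937}}{1873}$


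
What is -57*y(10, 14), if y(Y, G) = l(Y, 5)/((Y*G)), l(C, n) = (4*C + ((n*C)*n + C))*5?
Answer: -4275/7 ≈ -610.71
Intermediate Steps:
l(C, n) = 25*C + 5*C*n**2 (l(C, n) = (4*C + ((C*n)*n + C))*5 = (4*C + (C*n**2 + C))*5 = (4*C + (C + C*n**2))*5 = (5*C + C*n**2)*5 = 25*C + 5*C*n**2)
y(Y, G) = 150/G (y(Y, G) = (5*Y*(5 + 5**2))/((Y*G)) = (5*Y*(5 + 25))/((G*Y)) = (5*Y*30)*(1/(G*Y)) = (150*Y)*(1/(G*Y)) = 150/G)
-57*y(10, 14) = -8550/14 = -57*75/7 = -4275/7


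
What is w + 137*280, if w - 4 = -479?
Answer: 37885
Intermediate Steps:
w = -475 (w = 4 - 479 = -475)
w + 137*280 = -475 + 137*280 = -475 + 38360 = 37885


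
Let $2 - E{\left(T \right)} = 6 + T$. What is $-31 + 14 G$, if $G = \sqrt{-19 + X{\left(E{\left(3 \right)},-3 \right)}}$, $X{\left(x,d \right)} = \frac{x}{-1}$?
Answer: $-31 + 28 i \sqrt{3} \approx -31.0 + 48.497 i$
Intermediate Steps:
$E{\left(T \right)} = -4 - T$ ($E{\left(T \right)} = 2 - \left(6 + T\right) = -4 - T$)
$X{\left(x,d \right)} = - x$ ($X{\left(x,d \right)} = x \left(-1\right) = - x$)
$G = 2 i \sqrt{3}$ ($G = \sqrt{-19 - \left(-4 - 3\right)} = \sqrt{-19 - -7} = \sqrt{-19 + 7} = \sqrt{-12} = 2 i \sqrt{3} \approx 3.4641 i$)
$-31 + 14 G = -31 + 14 \cdot 2 i \sqrt{3} = -31 + 28 i \sqrt{3}$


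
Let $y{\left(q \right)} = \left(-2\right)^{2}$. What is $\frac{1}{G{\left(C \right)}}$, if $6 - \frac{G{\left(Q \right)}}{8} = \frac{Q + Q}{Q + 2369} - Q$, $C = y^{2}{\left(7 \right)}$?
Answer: $\frac{2385}{419504} \approx 0.0056853$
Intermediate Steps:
$y{\left(q \right)} = 4$
$C = 16$ ($C = 4^{2} = 16$)
$G{\left(Q \right)} = 48 + 8 Q - \frac{16 Q}{2369 + Q}$ ($G{\left(Q \right)} = 48 - 8 \left(\frac{Q + Q}{Q + 2369} - Q\right) = 48 - 8 \left(\frac{2 Q}{2369 + Q} - Q\right) = 48 - 8 \left(- Q + \frac{2 Q}{2369 + Q}\right) = 48 + \left(8 Q - \frac{16 Q}{2369 + Q}\right) = 48 + 8 Q - \frac{16 Q}{2369 + Q}$)
$\frac{1}{G{\left(C \right)}} = \frac{1}{8 \frac{1}{2369 + 16} \left(14214 + 16^{2} + 2373 \cdot 16\right)} = \frac{1}{8 \cdot \frac{1}{2385} \left(14214 + 256 + 37968\right)} = \frac{1}{8 \cdot \frac{1}{2385} \cdot 52438} = \frac{1}{\frac{419504}{2385}} = \frac{2385}{419504}$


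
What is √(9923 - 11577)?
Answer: I*√1654 ≈ 40.669*I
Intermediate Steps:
√(9923 - 11577) = √(-1654) = I*√1654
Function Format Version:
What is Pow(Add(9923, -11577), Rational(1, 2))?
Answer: Mul(I, Pow(1654, Rational(1, 2))) ≈ Mul(40.669, I)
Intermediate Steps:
Pow(Add(9923, -11577), Rational(1, 2)) = Pow(-1654, Rational(1, 2)) = Mul(I, Pow(1654, Rational(1, 2)))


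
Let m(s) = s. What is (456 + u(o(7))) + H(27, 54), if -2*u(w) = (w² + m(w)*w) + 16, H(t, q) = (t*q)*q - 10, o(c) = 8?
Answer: 79106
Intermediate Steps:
H(t, q) = -10 + t*q² (H(t, q) = (q*t)*q - 10 = t*q² - 10 = -10 + t*q²)
u(w) = -8 - w² (u(w) = -((w² + w*w) + 16)/2 = -((w² + w²) + 16)/2 = -(2*w² + 16)/2 = -(16 + 2*w²)/2 = -8 - w²)
(456 + u(o(7))) + H(27, 54) = (456 + (-8 - 1*8²)) + (-10 + 27*54²) = (456 + (-8 - 1*64)) + (-10 + 27*2916) = (456 + (-8 - 64)) + (-10 + 78732) = (456 - 72) + 78722 = 384 + 78722 = 79106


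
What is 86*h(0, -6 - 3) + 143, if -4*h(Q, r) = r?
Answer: 673/2 ≈ 336.50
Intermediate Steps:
h(Q, r) = -r/4
86*h(0, -6 - 3) + 143 = 86*(-(-6 - 3)/4) + 143 = 86*(-1/4*(-9)) + 143 = 86*(9/4) + 143 = 387/2 + 143 = 673/2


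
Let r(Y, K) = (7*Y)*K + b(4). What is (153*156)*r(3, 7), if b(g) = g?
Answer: 3604068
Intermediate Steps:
r(Y, K) = 4 + 7*K*Y (r(Y, K) = (7*Y)*K + 4 = 7*K*Y + 4 = 4 + 7*K*Y)
(153*156)*r(3, 7) = (153*156)*(4 + 7*7*3) = 23868*(4 + 147) = 23868*151 = 3604068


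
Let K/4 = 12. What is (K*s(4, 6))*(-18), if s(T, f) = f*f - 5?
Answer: -26784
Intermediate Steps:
K = 48 (K = 4*12 = 48)
s(T, f) = -5 + f**2 (s(T, f) = f**2 - 5 = -5 + f**2)
(K*s(4, 6))*(-18) = (48*(-5 + 6**2))*(-18) = (48*(-5 + 36))*(-18) = (48*31)*(-18) = 1488*(-18) = -26784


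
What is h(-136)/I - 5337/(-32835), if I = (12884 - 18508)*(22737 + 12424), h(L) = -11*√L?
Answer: 1779/10945 + 11*I*√34/98872732 ≈ 0.16254 + 6.4872e-7*I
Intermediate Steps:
I = -197745464 (I = -5624*35161 = -197745464)
h(-136)/I - 5337/(-32835) = -22*I*√34/(-197745464) - 5337/(-32835) = -22*I*√34*(-1/197745464) - 5337*(-1/32835) = -22*I*√34*(-1/197745464) + 1779/10945 = 11*I*√34/98872732 + 1779/10945 = 1779/10945 + 11*I*√34/98872732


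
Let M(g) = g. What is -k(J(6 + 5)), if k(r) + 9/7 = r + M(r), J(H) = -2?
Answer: 37/7 ≈ 5.2857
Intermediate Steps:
k(r) = -9/7 + 2*r (k(r) = -9/7 + (r + r) = -9/7 + 2*r)
-k(J(6 + 5)) = -(-9/7 + 2*(-2)) = -(-9/7 - 4) = -1*(-37/7) = 37/7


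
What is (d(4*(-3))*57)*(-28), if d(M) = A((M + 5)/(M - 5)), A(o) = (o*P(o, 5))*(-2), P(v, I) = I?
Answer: 111720/17 ≈ 6571.8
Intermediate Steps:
A(o) = -10*o (A(o) = (o*5)*(-2) = (5*o)*(-2) = -10*o)
d(M) = -10*(5 + M)/(-5 + M) (d(M) = -10*(M + 5)/(M - 5) = -10*(5 + M)/(-5 + M))
(d(4*(-3))*57)*(-28) = ((10*(-5 - 4*(-3))/(-5 + 4*(-3)))*57)*(-28) = ((10*(-5 - 1*(-12))/(-5 - 12))*57)*(-28) = ((10*(-5 + 12)/(-17))*57)*(-28) = ((10*(-1/17)*7)*57)*(-28) = -70/17*57*(-28) = -3990/17*(-28) = 111720/17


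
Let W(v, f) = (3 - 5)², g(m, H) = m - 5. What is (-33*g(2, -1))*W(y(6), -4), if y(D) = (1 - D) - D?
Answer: 396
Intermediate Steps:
y(D) = 1 - 2*D
g(m, H) = -5 + m
W(v, f) = 4 (W(v, f) = (-2)² = 4)
(-33*g(2, -1))*W(y(6), -4) = -33*(-5 + 2)*4 = -33*(-3)*4 = 99*4 = 396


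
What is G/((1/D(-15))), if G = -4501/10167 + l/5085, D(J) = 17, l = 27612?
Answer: 487037947/5744355 ≈ 84.786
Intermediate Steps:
G = 28649291/5744355 (G = -4501/10167 + 27612/5085 = -4501*1/10167 + 27612*(1/5085) = -4501/10167 + 3068/565 = 28649291/5744355 ≈ 4.9874)
G/((1/D(-15))) = 28649291/(5744355*((1/17))) = 28649291/(5744355*((1*(1/17)))) = 28649291/(5744355*(1/17)) = (28649291/5744355)*17 = 487037947/5744355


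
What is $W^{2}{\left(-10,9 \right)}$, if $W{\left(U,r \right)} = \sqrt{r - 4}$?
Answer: $5$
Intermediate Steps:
$W{\left(U,r \right)} = \sqrt{-4 + r}$
$W^{2}{\left(-10,9 \right)} = \left(\sqrt{-4 + 9}\right)^{2} = \left(\sqrt{5}\right)^{2} = 5$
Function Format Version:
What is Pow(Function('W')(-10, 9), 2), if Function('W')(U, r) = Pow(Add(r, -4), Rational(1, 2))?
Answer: 5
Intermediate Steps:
Function('W')(U, r) = Pow(Add(-4, r), Rational(1, 2))
Pow(Function('W')(-10, 9), 2) = Pow(Pow(Add(-4, 9), Rational(1, 2)), 2) = Pow(Pow(5, Rational(1, 2)), 2) = 5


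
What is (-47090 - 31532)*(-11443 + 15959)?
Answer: -355056952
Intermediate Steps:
(-47090 - 31532)*(-11443 + 15959) = -78622*4516 = -355056952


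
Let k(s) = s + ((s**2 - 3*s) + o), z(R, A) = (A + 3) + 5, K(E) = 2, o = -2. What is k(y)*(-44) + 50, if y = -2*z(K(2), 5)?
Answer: -31894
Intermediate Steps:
z(R, A) = 8 + A (z(R, A) = (3 + A) + 5 = 8 + A)
y = -26 (y = -2*(8 + 5) = -2*13 = -26)
k(s) = -2 + s**2 - 2*s (k(s) = s + ((s**2 - 3*s) - 2) = s + (-2 + s**2 - 3*s) = -2 + s**2 - 2*s)
k(y)*(-44) + 50 = (-2 + (-26)**2 - 2*(-26))*(-44) + 50 = (-2 + 676 + 52)*(-44) + 50 = 726*(-44) + 50 = -31944 + 50 = -31894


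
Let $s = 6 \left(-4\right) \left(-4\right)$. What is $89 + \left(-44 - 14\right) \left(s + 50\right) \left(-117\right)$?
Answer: $990845$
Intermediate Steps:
$s = 96$ ($s = \left(-24\right) \left(-4\right) = 96$)
$89 + \left(-44 - 14\right) \left(s + 50\right) \left(-117\right) = 89 + \left(-44 - 14\right) \left(96 + 50\right) \left(-117\right) = 89 + \left(-58\right) 146 \left(-117\right) = 89 - -990756 = 89 + 990756 = 990845$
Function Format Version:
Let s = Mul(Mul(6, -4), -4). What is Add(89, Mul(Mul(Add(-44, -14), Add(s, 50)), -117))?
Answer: 990845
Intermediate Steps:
s = 96 (s = Mul(-24, -4) = 96)
Add(89, Mul(Mul(Add(-44, -14), Add(s, 50)), -117)) = Add(89, Mul(Mul(Add(-44, -14), Add(96, 50)), -117)) = Add(89, Mul(Mul(-58, 146), -117)) = Add(89, Mul(-8468, -117)) = Add(89, 990756) = 990845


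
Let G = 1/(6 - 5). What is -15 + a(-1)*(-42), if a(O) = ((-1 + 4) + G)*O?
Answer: 153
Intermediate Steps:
G = 1 (G = 1/1 = 1)
a(O) = 4*O (a(O) = ((-1 + 4) + 1)*O = (3 + 1)*O = 4*O)
-15 + a(-1)*(-42) = -15 + (4*(-1))*(-42) = -15 - 4*(-42) = -15 + 168 = 153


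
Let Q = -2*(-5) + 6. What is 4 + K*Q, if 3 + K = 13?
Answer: 164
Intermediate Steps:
K = 10 (K = -3 + 13 = 10)
Q = 16 (Q = 10 + 6 = 16)
4 + K*Q = 4 + 10*16 = 4 + 160 = 164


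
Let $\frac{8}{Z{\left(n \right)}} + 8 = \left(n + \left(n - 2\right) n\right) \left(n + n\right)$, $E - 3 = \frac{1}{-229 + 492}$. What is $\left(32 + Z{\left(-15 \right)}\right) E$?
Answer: $\frac{22776490}{236963} \approx 96.118$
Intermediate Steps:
$E = \frac{790}{263}$ ($E = 3 + \frac{1}{-229 + 492} = 3 + \frac{1}{263} = \frac{790}{263} \approx 3.0038$)
$Z{\left(n \right)} = \frac{8}{-8 + 2 n \left(n + n \left(-2 + n\right)\right)}$ ($Z{\left(n \right)} = \frac{8}{-8 + \left(n + \left(n - 2\right) n\right) \left(n + n\right)} = \frac{8}{-8 + \left(n + \left(-2 + n\right) n\right) 2 n} = \frac{8}{-8 + \left(n + n \left(-2 + n\right)\right) 2 n} = \frac{8}{-8 + 2 n \left(n + n \left(-2 + n\right)\right)}$)
$\left(32 + Z{\left(-15 \right)}\right) E = \left(32 + \frac{4}{-4 + \left(-15\right)^{3} - \left(-15\right)^{2}}\right) \frac{790}{263} = \left(32 + \frac{4}{-4 - 3375 - 225}\right) \frac{790}{263} = \left(32 + \frac{4}{-3604}\right) \frac{790}{263} = \left(32 + 4 \left(- \frac{1}{3604}\right)\right) \frac{790}{263} = \left(32 - \frac{1}{901}\right) \frac{790}{263} = \frac{28831}{901} \cdot \frac{790}{263} = \frac{22776490}{236963}$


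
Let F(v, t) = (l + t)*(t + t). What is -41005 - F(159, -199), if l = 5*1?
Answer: -118217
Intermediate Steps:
l = 5
F(v, t) = 2*t*(5 + t) (F(v, t) = (5 + t)*(t + t) = (5 + t)*(2*t) = 2*t*(5 + t))
-41005 - F(159, -199) = -41005 - 2*(-199)*(5 - 199) = -41005 - 2*(-199)*(-194) = -41005 - 1*77212 = -41005 - 77212 = -118217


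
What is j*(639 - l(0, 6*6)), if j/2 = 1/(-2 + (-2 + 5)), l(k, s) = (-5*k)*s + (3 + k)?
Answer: 1272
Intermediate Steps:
l(k, s) = 3 + k - 5*k*s (l(k, s) = -5*k*s + (3 + k) = 3 + k - 5*k*s)
j = 2 (j = 2/(-2 + (-2 + 5)) = 2/(-2 + 3) = 2/1 = 2*1 = 2)
j*(639 - l(0, 6*6)) = 2*(639 - (3 + 0 - 5*0*6*6)) = 2*(639 - (3 + 0 - 5*0*36)) = 2*(639 - (3 + 0 + 0)) = 2*(639 - 1*3) = 2*(639 - 3) = 2*636 = 1272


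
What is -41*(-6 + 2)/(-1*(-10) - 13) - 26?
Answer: -242/3 ≈ -80.667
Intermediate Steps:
-41*(-6 + 2)/(-1*(-10) - 13) - 26 = -(-164)/(10 - 13) - 26 = -(-164)/(-3) - 26 = -(-164)*(-1)/3 - 26 = -41*4/3 - 26 = -164/3 - 26 = -242/3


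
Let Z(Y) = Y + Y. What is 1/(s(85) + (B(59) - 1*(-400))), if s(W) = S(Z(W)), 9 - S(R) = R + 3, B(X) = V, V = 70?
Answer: 1/306 ≈ 0.0032680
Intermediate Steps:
Z(Y) = 2*Y
B(X) = 70
S(R) = 6 - R (S(R) = 9 - (R + 3) = 9 - (3 + R) = 9 + (-3 - R) = 6 - R)
s(W) = 6 - 2*W
1/(s(85) + (B(59) - 1*(-400))) = 1/((6 - 2*85) + (70 - 1*(-400))) = 1/((6 - 170) + (70 + 400)) = 1/(-164 + 470) = 1/306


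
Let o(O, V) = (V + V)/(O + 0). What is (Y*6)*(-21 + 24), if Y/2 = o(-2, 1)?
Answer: -36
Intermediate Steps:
o(O, V) = 2*V/O (o(O, V) = (2*V)/O = 2*V/O)
Y = -2 (Y = 2*(2*1/(-2)) = 2*(2*1*(-½)) = 2*(-1) = -2)
(Y*6)*(-21 + 24) = (-2*6)*(-21 + 24) = -12*3 = -36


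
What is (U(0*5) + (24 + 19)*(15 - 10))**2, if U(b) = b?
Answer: 46225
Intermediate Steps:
(U(0*5) + (24 + 19)*(15 - 10))**2 = (0*5 + (24 + 19)*(15 - 10))**2 = (0 + 43*5)**2 = (0 + 215)**2 = 215**2 = 46225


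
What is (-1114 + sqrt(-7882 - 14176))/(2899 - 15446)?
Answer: 1114/12547 - I*sqrt(22058)/12547 ≈ 0.088786 - 0.011837*I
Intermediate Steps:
(-1114 + sqrt(-7882 - 14176))/(2899 - 15446) = (-1114 + sqrt(-22058))/(-12547) = (-1114 + I*sqrt(22058))*(-1/12547) = 1114/12547 - I*sqrt(22058)/12547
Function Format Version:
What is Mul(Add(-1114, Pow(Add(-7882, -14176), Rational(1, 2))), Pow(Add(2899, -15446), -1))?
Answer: Add(Rational(1114, 12547), Mul(Rational(-1, 12547), I, Pow(22058, Rational(1, 2)))) ≈ Add(0.088786, Mul(-0.011837, I))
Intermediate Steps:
Mul(Add(-1114, Pow(Add(-7882, -14176), Rational(1, 2))), Pow(Add(2899, -15446), -1)) = Mul(Add(-1114, Pow(-22058, Rational(1, 2))), Pow(-12547, -1)) = Mul(Add(-1114, Mul(I, Pow(22058, Rational(1, 2)))), Rational(-1, 12547)) = Add(Rational(1114, 12547), Mul(Rational(-1, 12547), I, Pow(22058, Rational(1, 2))))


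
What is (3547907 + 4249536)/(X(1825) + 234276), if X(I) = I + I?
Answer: 7797443/237926 ≈ 32.773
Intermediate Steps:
X(I) = 2*I
(3547907 + 4249536)/(X(1825) + 234276) = (3547907 + 4249536)/(2*1825 + 234276) = 7797443/(3650 + 234276) = 7797443/237926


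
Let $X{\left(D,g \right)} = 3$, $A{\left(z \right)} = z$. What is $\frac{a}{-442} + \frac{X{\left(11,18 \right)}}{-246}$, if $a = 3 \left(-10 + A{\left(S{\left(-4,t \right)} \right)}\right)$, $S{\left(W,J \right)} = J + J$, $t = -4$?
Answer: $\frac{1993}{18122} \approx 0.10998$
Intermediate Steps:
$S{\left(W,J \right)} = 2 J$
$a = -54$ ($a = 3 \left(-10 + 2 \left(-4\right)\right) = 3 \left(-10 - 8\right) = 3 \left(-18\right) = -54$)
$\frac{a}{-442} + \frac{X{\left(11,18 \right)}}{-246} = - \frac{54}{-442} + \frac{3}{-246} = \left(-54\right) \left(- \frac{1}{442}\right) + 3 \left(- \frac{1}{246}\right) = \frac{27}{221} - \frac{1}{82} = \frac{1993}{18122}$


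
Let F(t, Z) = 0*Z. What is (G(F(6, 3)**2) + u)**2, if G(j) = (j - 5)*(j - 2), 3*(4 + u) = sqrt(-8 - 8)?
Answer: 308/9 + 16*I ≈ 34.222 + 16.0*I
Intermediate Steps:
F(t, Z) = 0
u = -4 + 4*I/3 (u = -4 + sqrt(-8 - 8)/3 = -4 + sqrt(-16)/3 = -4 + (4*I)/3 = -4 + 4*I/3 ≈ -4.0 + 1.3333*I)
G(j) = (-5 + j)*(-2 + j)
(G(F(6, 3)**2) + u)**2 = ((10 + (0**2)**2 - 7*0**2) + (-4 + 4*I/3))**2 = ((10 + 0**2 - 7*0) + (-4 + 4*I/3))**2 = ((10 + 0 + 0) + (-4 + 4*I/3))**2 = (10 + (-4 + 4*I/3))**2 = (6 + 4*I/3)**2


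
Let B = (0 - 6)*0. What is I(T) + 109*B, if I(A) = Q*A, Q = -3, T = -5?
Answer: 15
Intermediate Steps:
B = 0 (B = -6*0 = 0)
I(A) = -3*A
I(T) + 109*B = -3*(-5) + 109*0 = 15 + 0 = 15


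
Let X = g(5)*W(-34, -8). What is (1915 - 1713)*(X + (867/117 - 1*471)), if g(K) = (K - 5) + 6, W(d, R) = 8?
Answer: -3274016/39 ≈ -83949.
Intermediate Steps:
g(K) = 1 + K (g(K) = (-5 + K) + 6 = 1 + K)
X = 48 (X = (1 + 5)*8 = 6*8 = 48)
(1915 - 1713)*(X + (867/117 - 1*471)) = (1915 - 1713)*(48 + (867/117 - 1*471)) = 202*(48 + (867*(1/117) - 471)) = 202*(48 + (289/39 - 471)) = 202*(48 - 18080/39) = 202*(-16208/39) = -3274016/39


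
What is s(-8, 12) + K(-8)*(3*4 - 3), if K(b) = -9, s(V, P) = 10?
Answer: -71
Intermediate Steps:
s(-8, 12) + K(-8)*(3*4 - 3) = 10 - 9*(3*4 - 3) = 10 - 9*(12 - 3) = 10 - 9*9 = 10 - 81 = -71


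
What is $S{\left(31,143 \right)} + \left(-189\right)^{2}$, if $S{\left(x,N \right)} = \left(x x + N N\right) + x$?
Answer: $57162$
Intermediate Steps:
$S{\left(x,N \right)} = x + N^{2} + x^{2}$ ($S{\left(x,N \right)} = \left(x^{2} + N^{2}\right) + x = \left(N^{2} + x^{2}\right) + x = x + N^{2} + x^{2}$)
$S{\left(31,143 \right)} + \left(-189\right)^{2} = \left(31 + 143^{2} + 31^{2}\right) + \left(-189\right)^{2} = \left(31 + 20449 + 961\right) + 35721 = 21441 + 35721 = 57162$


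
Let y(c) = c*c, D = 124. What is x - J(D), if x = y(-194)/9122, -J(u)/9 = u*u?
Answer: 631188242/4561 ≈ 1.3839e+5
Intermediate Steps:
J(u) = -9*u**2 (J(u) = -9*u*u = -9*u**2)
y(c) = c**2
x = 18818/4561 (x = (-194)**2/9122 = 37636*(1/9122) = 18818/4561 ≈ 4.1258)
x - J(D) = 18818/4561 - (-9)*124**2 = 18818/4561 - (-9)*15376 = 18818/4561 - 1*(-138384) = 18818/4561 + 138384 = 631188242/4561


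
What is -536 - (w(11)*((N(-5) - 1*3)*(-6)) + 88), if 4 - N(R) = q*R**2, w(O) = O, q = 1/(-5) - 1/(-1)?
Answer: -1878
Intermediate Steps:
q = 4/5 (q = 1*(-1/5) - 1*(-1) = -1/5 + 1 = 4/5 ≈ 0.80000)
N(R) = 4 - 4*R**2/5
-536 - (w(11)*((N(-5) - 1*3)*(-6)) + 88) = -536 - (11*(((4 - 4/5*(-5)**2) - 1*3)*(-6)) + 88) = -536 - (11*(((4 - 4/5*25) - 3)*(-6)) + 88) = -536 - (11*(((4 - 20) - 3)*(-6)) + 88) = -536 - (11*((-16 - 3)*(-6)) + 88) = -536 - (11*(-19*(-6)) + 88) = -536 - (11*114 + 88) = -536 - (1254 + 88) = -536 - 1*1342 = -536 - 1342 = -1878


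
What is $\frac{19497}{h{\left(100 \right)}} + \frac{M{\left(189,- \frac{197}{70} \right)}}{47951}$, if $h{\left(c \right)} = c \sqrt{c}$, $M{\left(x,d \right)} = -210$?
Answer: $\frac{934690647}{47951000} \approx 19.493$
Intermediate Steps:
$h{\left(c \right)} = c^{\frac{3}{2}}$
$\frac{19497}{h{\left(100 \right)}} + \frac{M{\left(189,- \frac{197}{70} \right)}}{47951} = \frac{19497}{100^{\frac{3}{2}}} - \frac{210}{47951} = \frac{19497}{1000} - \frac{210}{47951} = \frac{934690647}{47951000}$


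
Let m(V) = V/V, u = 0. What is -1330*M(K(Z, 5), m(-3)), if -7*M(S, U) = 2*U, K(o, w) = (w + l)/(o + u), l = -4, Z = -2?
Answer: 380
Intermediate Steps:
m(V) = 1
K(o, w) = (-4 + w)/o (K(o, w) = (w - 4)/(o + 0) = (-4 + w)/o)
M(S, U) = -2*U/7
-1330*M(K(Z, 5), m(-3)) = -(-380) = -1330*(-2/7) = 380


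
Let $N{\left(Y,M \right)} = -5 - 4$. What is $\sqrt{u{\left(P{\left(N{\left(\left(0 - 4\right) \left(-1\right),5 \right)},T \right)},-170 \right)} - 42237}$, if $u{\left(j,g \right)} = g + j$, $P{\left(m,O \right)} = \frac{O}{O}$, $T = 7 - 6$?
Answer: $i \sqrt{42406} \approx 205.93 i$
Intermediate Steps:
$N{\left(Y,M \right)} = -9$ ($N{\left(Y,M \right)} = -5 - 4 = -9$)
$T = 1$ ($T = 7 - 6 = 1$)
$P{\left(m,O \right)} = 1$
$\sqrt{u{\left(P{\left(N{\left(\left(0 - 4\right) \left(-1\right),5 \right)},T \right)},-170 \right)} - 42237} = \sqrt{\left(-170 + 1\right) - 42237} = \sqrt{-169 - 42237} = \sqrt{-42406} = i \sqrt{42406}$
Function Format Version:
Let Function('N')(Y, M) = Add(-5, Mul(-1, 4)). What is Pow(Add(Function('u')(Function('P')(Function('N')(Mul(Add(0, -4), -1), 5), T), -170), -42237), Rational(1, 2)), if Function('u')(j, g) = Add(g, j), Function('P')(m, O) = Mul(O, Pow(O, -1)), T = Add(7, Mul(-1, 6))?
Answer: Mul(I, Pow(42406, Rational(1, 2))) ≈ Mul(205.93, I)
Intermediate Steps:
Function('N')(Y, M) = -9 (Function('N')(Y, M) = Add(-5, -4) = -9)
T = 1 (T = Add(7, -6) = 1)
Function('P')(m, O) = 1
Pow(Add(Function('u')(Function('P')(Function('N')(Mul(Add(0, -4), -1), 5), T), -170), -42237), Rational(1, 2)) = Pow(Add(Add(-170, 1), -42237), Rational(1, 2)) = Pow(Add(-169, -42237), Rational(1, 2)) = Pow(-42406, Rational(1, 2)) = Mul(I, Pow(42406, Rational(1, 2)))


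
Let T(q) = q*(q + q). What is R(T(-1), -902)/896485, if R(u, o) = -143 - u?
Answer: -29/179297 ≈ -0.00016174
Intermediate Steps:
T(q) = 2*q² (T(q) = q*(2*q) = 2*q²)
R(T(-1), -902)/896485 = (-143 - 2*(-1)²)/896485 = (-143 - 2)*(1/896485) = -145*1/896485 = -29/179297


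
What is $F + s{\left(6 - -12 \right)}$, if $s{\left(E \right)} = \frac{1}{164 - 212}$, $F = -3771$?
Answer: $- \frac{181009}{48} \approx -3771.0$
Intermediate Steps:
$s{\left(E \right)} = - \frac{1}{48}$ ($s{\left(E \right)} = \frac{1}{-48} = - \frac{1}{48}$)
$F + s{\left(6 - -12 \right)} = -3771 - \frac{1}{48} = - \frac{181009}{48}$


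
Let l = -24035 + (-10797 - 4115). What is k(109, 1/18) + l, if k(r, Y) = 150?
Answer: -38797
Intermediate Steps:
l = -38947 (l = -24035 - 14912 = -38947)
k(109, 1/18) + l = 150 - 38947 = -38797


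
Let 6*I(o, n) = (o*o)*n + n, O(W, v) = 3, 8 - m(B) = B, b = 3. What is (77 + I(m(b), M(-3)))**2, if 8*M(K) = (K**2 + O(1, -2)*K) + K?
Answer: 363609/64 ≈ 5681.4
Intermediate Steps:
m(B) = 8 - B
M(K) = K/2 + K**2/8 (M(K) = ((K**2 + 3*K) + K)/8 = (K**2 + 4*K)/8 = K/2 + K**2/8)
I(o, n) = n/6 + n*o**2/6 (I(o, n) = ((o*o)*n + n)/6 = (o**2*n + n)/6 = (n*o**2 + n)/6 = (n + n*o**2)/6 = n/6 + n*o**2/6)
(77 + I(m(b), M(-3)))**2 = (77 + ((1/8)*(-3)*(4 - 3))*(1 + (8 - 1*3)**2)/6)**2 = (77 + ((1/8)*(-3)*1)*(1 + (8 - 3)**2)/6)**2 = (77 + (1/6)*(-3/8)*(1 + 5**2))**2 = (77 + (1/6)*(-3/8)*(1 + 25))**2 = (77 + (1/6)*(-3/8)*26)**2 = (77 - 13/8)**2 = (603/8)**2 = 363609/64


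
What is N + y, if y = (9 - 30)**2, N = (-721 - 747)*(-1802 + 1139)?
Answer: 973725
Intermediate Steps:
N = 973284 (N = -1468*(-663) = 973284)
y = 441 (y = (-21)**2 = 441)
N + y = 973284 + 441 = 973725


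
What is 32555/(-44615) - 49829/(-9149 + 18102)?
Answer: -502917150/79887619 ≈ -6.2953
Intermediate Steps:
32555/(-44615) - 49829/(-9149 + 18102) = 32555*(-1/44615) - 49829/8953 = -6511/8923 - 49829*1/8953 = -6511/8923 - 49829/8953 = -502917150/79887619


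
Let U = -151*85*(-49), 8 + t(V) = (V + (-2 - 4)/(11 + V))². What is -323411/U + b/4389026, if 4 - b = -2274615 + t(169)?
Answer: -72715809379/29226963036600 ≈ -0.0024880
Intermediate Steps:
t(V) = -8 + (V - 6/(11 + V))² (t(V) = -8 + (V + (-2 - 4)/(11 + V))² = -8 + (V - 6/(11 + V))²)
b = 2021469539/900 (b = 4 - (-2274615 + (-8 + (-6 + 169² + 11*169)²/(11 + 169)²)) = 4 - (-2274615 + (-8 + (-6 + 28561 + 1859)²/180²)) = 4 - (-2274615 + (-8 + (1/32400)*30414²)) = 4 - (-2274615 + (-8 + (1/32400)*925011396)) = 4 - (-2274615 + (-8 + 25694761/900)) = 4 - (-2274615 + 25687561/900) = 4 - 1*(-2021465939/900) = 4 + 2021465939/900 = 2021469539/900 ≈ 2.2461e+6)
U = 628915 (U = -12835*(-49) = 628915)
-323411/U + b/4389026 = -323411/628915 + (2021469539/900)/4389026 = -323411*1/628915 + (2021469539/900)*(1/4389026) = -323411/628915 + 2021469539/3950123400 = -72715809379/29226963036600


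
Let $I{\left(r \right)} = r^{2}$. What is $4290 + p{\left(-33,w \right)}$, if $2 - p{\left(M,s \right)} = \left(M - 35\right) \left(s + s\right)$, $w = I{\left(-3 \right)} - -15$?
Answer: $7556$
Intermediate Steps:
$w = 24$ ($w = \left(-3\right)^{2} - -15 = 9 + 15 = 24$)
$p{\left(M,s \right)} = 2 - 2 s \left(-35 + M\right)$ ($p{\left(M,s \right)} = 2 - \left(M - 35\right) \left(s + s\right) = 2 - \left(-35 + M\right) 2 s = 2 - 2 s \left(-35 + M\right)$)
$4290 + p{\left(-33,w \right)} = 4290 + \left(2 + 70 \cdot 24 - \left(-66\right) 24\right) = 4290 + \left(2 + 1680 + 1584\right) = 4290 + 3266 = 7556$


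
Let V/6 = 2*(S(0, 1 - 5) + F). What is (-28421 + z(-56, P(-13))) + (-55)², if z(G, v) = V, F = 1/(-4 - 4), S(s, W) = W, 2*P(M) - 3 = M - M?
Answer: -50891/2 ≈ -25446.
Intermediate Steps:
P(M) = 3/2 (P(M) = 3/2 + (M - M)/2 = 3/2 + (½)*0 = 3/2 + 0 = 3/2)
F = -⅛ (F = 1/(-8) = -⅛ ≈ -0.12500)
V = -99/2 (V = 6*(2*((1 - 5) - ⅛)) = 6*(2*(-4 - ⅛)) = 6*(2*(-33/8)) = 6*(-33/4) = -99/2 ≈ -49.500)
z(G, v) = -99/2
(-28421 + z(-56, P(-13))) + (-55)² = (-28421 - 99/2) + (-55)² = -56941/2 + 3025 = -50891/2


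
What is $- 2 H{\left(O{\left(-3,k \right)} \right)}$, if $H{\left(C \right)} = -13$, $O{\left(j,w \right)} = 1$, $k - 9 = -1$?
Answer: $26$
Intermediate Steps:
$k = 8$ ($k = 9 - 1 = 8$)
$- 2 H{\left(O{\left(-3,k \right)} \right)} = \left(-2\right) \left(-13\right) = 26$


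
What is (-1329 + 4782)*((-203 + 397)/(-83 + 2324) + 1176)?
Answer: 3033587110/747 ≈ 4.0610e+6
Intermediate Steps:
(-1329 + 4782)*((-203 + 397)/(-83 + 2324) + 1176) = 3453*(194/2241 + 1176) = 3453*(2635610/2241) = 3033587110/747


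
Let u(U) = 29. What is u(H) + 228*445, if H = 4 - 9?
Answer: 101489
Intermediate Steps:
H = -5
u(H) + 228*445 = 29 + 228*445 = 29 + 101460 = 101489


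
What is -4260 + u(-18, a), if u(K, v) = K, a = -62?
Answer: -4278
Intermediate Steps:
-4260 + u(-18, a) = -4260 - 18 = -4278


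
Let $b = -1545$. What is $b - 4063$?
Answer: $-5608$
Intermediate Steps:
$b - 4063 = -1545 - 4063 = -5608$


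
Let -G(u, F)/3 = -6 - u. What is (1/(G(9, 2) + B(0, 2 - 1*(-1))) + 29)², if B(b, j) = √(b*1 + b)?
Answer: 1705636/2025 ≈ 842.29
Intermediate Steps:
G(u, F) = 18 + 3*u (G(u, F) = -3*(-6 - u) = 18 + 3*u)
B(b, j) = √2*√b (B(b, j) = √(b + b) = √(2*b) = √2*√b)
(1/(G(9, 2) + B(0, 2 - 1*(-1))) + 29)² = (1/((18 + 3*9) + √2*√0) + 29)² = (1/((18 + 27) + √2*0) + 29)² = (1/(45 + 0) + 29)² = (1/45 + 29)² = (1306/45)² = 1705636/2025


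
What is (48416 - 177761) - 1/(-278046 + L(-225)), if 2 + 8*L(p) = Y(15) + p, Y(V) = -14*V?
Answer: -287767402717/2224805 ≈ -1.2935e+5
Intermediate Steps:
L(p) = -53/2 + p/8 (L(p) = -¼ + (-14*15 + p)/8 = -¼ + (-210 + p)/8 = -¼ + (-105/4 + p/8) = -53/2 + p/8)
(48416 - 177761) - 1/(-278046 + L(-225)) = (48416 - 177761) - 1/(-278046 + (-53/2 + (⅛)*(-225))) = -129345 - 1/(-278046 + (-53/2 - 225/8)) = -129345 - 1/(-278046 - 437/8) = -129345 - 1/(-2224805/8) = -129345 - 1*(-8/2224805) = -129345 + 8/2224805 = -287767402717/2224805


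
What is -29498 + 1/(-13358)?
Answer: -394034285/13358 ≈ -29498.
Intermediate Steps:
-29498 + 1/(-13358) = -29498 - 1/13358 = -394034285/13358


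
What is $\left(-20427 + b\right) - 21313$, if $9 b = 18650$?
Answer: $- \frac{357010}{9} \approx -39668.0$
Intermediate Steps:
$b = \frac{18650}{9}$ ($b = \frac{1}{9} \cdot 18650 = \frac{18650}{9} \approx 2072.2$)
$\left(-20427 + b\right) - 21313 = \left(-20427 + \frac{18650}{9}\right) - 21313 = - \frac{165193}{9} - 21313 = - \frac{357010}{9}$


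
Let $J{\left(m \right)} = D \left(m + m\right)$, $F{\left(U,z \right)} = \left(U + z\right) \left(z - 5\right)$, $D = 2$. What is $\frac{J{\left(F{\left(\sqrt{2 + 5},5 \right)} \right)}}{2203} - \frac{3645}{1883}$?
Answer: $- \frac{3645}{1883} \approx -1.9357$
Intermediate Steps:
$F{\left(U,z \right)} = \left(-5 + z\right) \left(U + z\right)$ ($F{\left(U,z \right)} = \left(U + z\right) \left(-5 + z\right) = \left(-5 + z\right) \left(U + z\right)$)
$J{\left(m \right)} = 4 m$ ($J{\left(m \right)} = 2 \left(m + m\right) = 2 \cdot 2 m = 4 m$)
$\frac{J{\left(F{\left(\sqrt{2 + 5},5 \right)} \right)}}{2203} - \frac{3645}{1883} = \frac{4 \left(5^{2} - 5 \sqrt{2 + 5} - 25 + \sqrt{2 + 5} \cdot 5\right)}{2203} - \frac{3645}{1883} = 4 \left(25 - 5 \sqrt{7} - 25 + \sqrt{7} \cdot 5\right) \frac{1}{2203} - \frac{3645}{1883} = 4 \left(25 - 5 \sqrt{7} - 25 + 5 \sqrt{7}\right) \frac{1}{2203} - \frac{3645}{1883} = 4 \cdot 0 \cdot \frac{1}{2203} - \frac{3645}{1883} = 0 \cdot \frac{1}{2203} - \frac{3645}{1883} = 0 - \frac{3645}{1883} = - \frac{3645}{1883}$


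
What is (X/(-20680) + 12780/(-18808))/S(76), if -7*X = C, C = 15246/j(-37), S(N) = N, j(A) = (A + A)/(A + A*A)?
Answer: -1422783/41988860 ≈ -0.033885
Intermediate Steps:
j(A) = 2*A/(A + A²) (j(A) = (2*A)/(A + A²) = 2*A/(A + A²))
C = -274428 (C = 15246/((2/(1 - 37))) = 15246/((2/(-36))) = 15246/((2*(-1/36))) = 15246/(-1/18) = 15246*(-18) = -274428)
X = 39204 (X = -⅐*(-274428) = 39204)
(X/(-20680) + 12780/(-18808))/S(76) = (39204/(-20680) + 12780/(-18808))/76 = (39204*(-1/20680) + 12780*(-1/18808))*(1/76) = (-891/470 - 3195/4702)*(1/76) = -1422783/552485*1/76 = -1422783/41988860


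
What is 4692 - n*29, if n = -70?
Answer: 6722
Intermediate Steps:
4692 - n*29 = 4692 - (-70)*29 = 4692 - 1*(-2030) = 4692 + 2030 = 6722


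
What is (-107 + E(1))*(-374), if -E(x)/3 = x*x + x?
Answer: 42262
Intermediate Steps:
E(x) = -3*x - 3*x² (E(x) = -3*(x*x + x) = -3*(x² + x) = -3*(x + x²) = -3*x - 3*x²)
(-107 + E(1))*(-374) = (-107 - 3*1*(1 + 1))*(-374) = (-107 - 3*1*2)*(-374) = (-107 - 6)*(-374) = -113*(-374) = 42262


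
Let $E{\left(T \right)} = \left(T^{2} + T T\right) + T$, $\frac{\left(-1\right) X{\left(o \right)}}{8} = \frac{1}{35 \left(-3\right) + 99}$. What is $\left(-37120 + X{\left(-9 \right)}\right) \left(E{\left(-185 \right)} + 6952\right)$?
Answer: $- \frac{8375864252}{3} \approx -2.792 \cdot 10^{9}$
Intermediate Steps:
$X{\left(o \right)} = \frac{4}{3}$ ($X{\left(o \right)} = - \frac{8}{35 \left(-3\right) + 99} = - \frac{8}{-105 + 99} = - \frac{8}{-6} = \left(-8\right) \left(- \frac{1}{6}\right) = \frac{4}{3}$)
$E{\left(T \right)} = T + 2 T^{2}$ ($E{\left(T \right)} = \left(T^{2} + T^{2}\right) + T = 2 T^{2} + T = T + 2 T^{2}$)
$\left(-37120 + X{\left(-9 \right)}\right) \left(E{\left(-185 \right)} + 6952\right) = \left(-37120 + \frac{4}{3}\right) \left(- 185 \left(1 + 2 \left(-185\right)\right) + 6952\right) = - \frac{111356 \left(- 185 \left(1 - 370\right) + 6952\right)}{3} = - \frac{111356 \left(\left(-185\right) \left(-369\right) + 6952\right)}{3} = - \frac{111356 \left(68265 + 6952\right)}{3} = \left(- \frac{111356}{3}\right) 75217 = - \frac{8375864252}{3}$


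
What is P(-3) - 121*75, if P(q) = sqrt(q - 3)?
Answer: -9075 + I*sqrt(6) ≈ -9075.0 + 2.4495*I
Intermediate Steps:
P(q) = sqrt(-3 + q)
P(-3) - 121*75 = sqrt(-3 - 3) - 121*75 = sqrt(-6) - 9075 = I*sqrt(6) - 9075 = -9075 + I*sqrt(6)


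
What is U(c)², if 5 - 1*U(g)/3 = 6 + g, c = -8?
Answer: 441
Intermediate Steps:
U(g) = -3 - 3*g (U(g) = 15 - 3*(6 + g) = 15 + (-18 - 3*g) = -3 - 3*g)
U(c)² = (-3 - 3*(-8))² = (-3 + 24)² = 21² = 441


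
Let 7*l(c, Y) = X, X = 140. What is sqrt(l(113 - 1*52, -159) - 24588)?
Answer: 2*I*sqrt(6142) ≈ 156.74*I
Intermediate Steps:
l(c, Y) = 20 (l(c, Y) = (1/7)*140 = 20)
sqrt(l(113 - 1*52, -159) - 24588) = sqrt(20 - 24588) = sqrt(-24568) = 2*I*sqrt(6142)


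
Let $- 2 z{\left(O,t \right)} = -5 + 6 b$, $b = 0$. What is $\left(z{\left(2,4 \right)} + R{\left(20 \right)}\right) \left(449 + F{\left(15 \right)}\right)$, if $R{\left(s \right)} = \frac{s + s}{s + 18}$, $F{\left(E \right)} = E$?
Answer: $\frac{31320}{19} \approx 1648.4$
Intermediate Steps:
$z{\left(O,t \right)} = \frac{5}{2}$ ($z{\left(O,t \right)} = - \frac{-5 + 6 \cdot 0}{2} = - \frac{-5 + 0}{2} = \left(- \frac{1}{2}\right) \left(-5\right) = \frac{5}{2}$)
$R{\left(s \right)} = \frac{2 s}{18 + s}$
$\left(z{\left(2,4 \right)} + R{\left(20 \right)}\right) \left(449 + F{\left(15 \right)}\right) = \left(\frac{5}{2} + 2 \cdot 20 \frac{1}{18 + 20}\right) \left(449 + 15\right) = \left(\frac{5}{2} + 2 \cdot 20 \cdot \frac{1}{38}\right) 464 = \left(\frac{5}{2} + \frac{20}{19}\right) 464 = \frac{135}{38} \cdot 464 = \frac{31320}{19}$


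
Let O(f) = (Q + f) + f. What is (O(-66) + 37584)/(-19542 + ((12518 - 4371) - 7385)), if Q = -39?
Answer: -12471/6260 ≈ -1.9922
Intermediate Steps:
O(f) = -39 + 2*f (O(f) = (-39 + f) + f = -39 + 2*f)
(O(-66) + 37584)/(-19542 + ((12518 - 4371) - 7385)) = ((-39 + 2*(-66)) + 37584)/(-19542 + ((12518 - 4371) - 7385)) = ((-39 - 132) + 37584)/(-19542 + (8147 - 7385)) = (-171 + 37584)/(-19542 + 762) = 37413/(-18780) = 37413*(-1/18780) = -12471/6260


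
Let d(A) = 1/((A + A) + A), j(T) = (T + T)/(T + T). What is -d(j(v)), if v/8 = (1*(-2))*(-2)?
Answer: -⅓ ≈ -0.33333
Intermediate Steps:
v = 32 (v = 8*((1*(-2))*(-2)) = 8*(-2*(-2)) = 8*4 = 32)
j(T) = 1 (j(T) = (2*T)/((2*T)) = (2*T)*(1/(2*T)) = 1)
d(A) = 1/(3*A) (d(A) = 1/(2*A + A) = 1/(3*A))
-d(j(v)) = -1/(3*1) = -1/3 = -1*⅓ = -⅓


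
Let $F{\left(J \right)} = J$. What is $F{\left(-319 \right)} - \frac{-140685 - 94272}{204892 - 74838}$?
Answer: $- \frac{41252269}{130054} \approx -317.19$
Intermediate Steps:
$F{\left(-319 \right)} - \frac{-140685 - 94272}{204892 - 74838} = -319 - \frac{-140685 - 94272}{204892 - 74838} = -319 - - \frac{234957}{130054} = -319 + \frac{234957}{130054} = - \frac{41252269}{130054}$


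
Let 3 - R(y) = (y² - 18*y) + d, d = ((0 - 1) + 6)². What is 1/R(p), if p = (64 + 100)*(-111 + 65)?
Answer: -1/57047750 ≈ -1.7529e-8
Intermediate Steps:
d = 25 (d = (-1 + 6)² = 5² = 25)
p = -7544 (p = 164*(-46) = -7544)
R(y) = -22 - y² + 18*y (R(y) = 3 - ((y² - 18*y) + 25) = 3 - (25 + y² - 18*y) = 3 + (-25 - y² + 18*y) = -22 - y² + 18*y)
1/R(p) = 1/(-22 - 1*(-7544)² + 18*(-7544)) = 1/(-22 - 1*56911936 - 135792) = 1/(-22 - 56911936 - 135792) = 1/(-57047750) = -1/57047750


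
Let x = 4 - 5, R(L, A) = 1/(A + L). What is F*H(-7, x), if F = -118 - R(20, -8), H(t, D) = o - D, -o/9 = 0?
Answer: -1417/12 ≈ -118.08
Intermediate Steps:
o = 0 (o = -9*0 = 0)
x = -1
H(t, D) = -D (H(t, D) = 0 - D = -D)
F = -1417/12 (F = -118 - 1/(-8 + 20) = -118 - 1/12 = -1417/12 ≈ -118.08)
F*H(-7, x) = -(-1417)*(-1)/12 = -1417/12*1 = -1417/12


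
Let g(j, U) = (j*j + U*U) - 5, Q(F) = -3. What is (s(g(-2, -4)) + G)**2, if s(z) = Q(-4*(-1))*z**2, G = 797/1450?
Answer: 956392070209/2102500 ≈ 4.5488e+5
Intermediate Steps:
g(j, U) = -5 + U**2 + j**2 (g(j, U) = (j**2 + U**2) - 5 = (U**2 + j**2) - 5 = -5 + U**2 + j**2)
G = 797/1450 (G = 797*(1/1450) = 797/1450 ≈ 0.54965)
s(z) = -3*z**2
(s(g(-2, -4)) + G)**2 = (-3*(-5 + (-4)**2 + (-2)**2)**2 + 797/1450)**2 = (-3*(-5 + 16 + 4)**2 + 797/1450)**2 = (-3*15**2 + 797/1450)**2 = (-3*225 + 797/1450)**2 = (-675 + 797/1450)**2 = (-977953/1450)**2 = 956392070209/2102500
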